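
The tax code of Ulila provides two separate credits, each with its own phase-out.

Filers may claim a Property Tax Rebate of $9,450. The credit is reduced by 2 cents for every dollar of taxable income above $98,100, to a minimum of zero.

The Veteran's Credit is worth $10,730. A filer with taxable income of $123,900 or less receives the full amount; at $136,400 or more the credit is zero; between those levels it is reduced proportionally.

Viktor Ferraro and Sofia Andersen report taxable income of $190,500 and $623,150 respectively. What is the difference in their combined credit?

$7,602

Viktor ($190,500): Property Tax Rebate: 2% of the $92,400 excess over $98,100 is $1,848; credit = $9,450 − $1,848 = $7,602. Veteran's Credit: $190,500 is at or above $136,400, so the credit is $0. total $7,602 + $0 = $7,602
Sofia ($623,150): Property Tax Rebate: 2% of the $525,050 excess over $98,100 is $10,501 ≥ base, so the credit is $0. Veteran's Credit: $623,150 is at or above $136,400, so the credit is $0. total $0 + $0 = $0
Difference: |$7,602 − $0| = $7,602.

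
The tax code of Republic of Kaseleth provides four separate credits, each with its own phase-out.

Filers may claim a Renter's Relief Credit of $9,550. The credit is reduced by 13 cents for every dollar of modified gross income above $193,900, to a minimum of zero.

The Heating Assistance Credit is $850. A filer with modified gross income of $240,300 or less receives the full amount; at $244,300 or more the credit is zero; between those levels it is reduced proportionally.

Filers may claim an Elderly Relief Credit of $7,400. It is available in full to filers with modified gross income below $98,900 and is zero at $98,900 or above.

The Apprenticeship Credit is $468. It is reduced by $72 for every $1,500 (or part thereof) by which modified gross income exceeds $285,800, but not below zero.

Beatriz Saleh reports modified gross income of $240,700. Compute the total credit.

Renter's Relief Credit: 13% of the $46,800 excess over $193,900 is $6,084; credit = $9,550 − $6,084 = $3,466.
Heating Assistance Credit: $240,700 is $400 into a $4,000 phase-out range, leaving 3,600/4,000 of the credit: $850 × 3,600/4,000 = $765.
Elderly Relief Credit: $240,700 meets or exceeds the $98,900 cutoff, so the credit is $0.
Apprenticeship Credit: $240,700 is at or below the $285,800 threshold, so the full $468 applies.
Total: $3,466 + $765 + $0 + $468 = $4,699.

$4,699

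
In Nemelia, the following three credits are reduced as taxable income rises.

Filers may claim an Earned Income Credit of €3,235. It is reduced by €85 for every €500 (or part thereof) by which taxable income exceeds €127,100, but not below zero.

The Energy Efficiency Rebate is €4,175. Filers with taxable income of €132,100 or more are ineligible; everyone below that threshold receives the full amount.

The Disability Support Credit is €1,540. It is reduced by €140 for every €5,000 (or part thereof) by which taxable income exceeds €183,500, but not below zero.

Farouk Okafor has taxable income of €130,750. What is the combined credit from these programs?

Earned Income Credit: income exceeds €127,100 by €3,650, which is 8 full-or-partial €500 increments; reduction = 8 × €85 = €680, leaving €2,555.
Energy Efficiency Rebate: €130,750 is below the €132,100 cutoff, so the full €4,175 applies.
Disability Support Credit: €130,750 is at or below the €183,500 threshold, so the full €1,540 applies.
Total: €2,555 + €4,175 + €1,540 = €8,270.

€8,270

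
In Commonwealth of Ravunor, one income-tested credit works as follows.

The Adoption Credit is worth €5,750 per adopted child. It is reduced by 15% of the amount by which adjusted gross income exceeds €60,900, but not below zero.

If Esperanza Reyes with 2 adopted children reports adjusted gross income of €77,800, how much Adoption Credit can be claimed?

Adoption Credit: base = 2 × €5,750 = €11,500. 15% of the €16,900 excess over €60,900 is €2,535; credit = €11,500 − €2,535 = €8,965.

€8,965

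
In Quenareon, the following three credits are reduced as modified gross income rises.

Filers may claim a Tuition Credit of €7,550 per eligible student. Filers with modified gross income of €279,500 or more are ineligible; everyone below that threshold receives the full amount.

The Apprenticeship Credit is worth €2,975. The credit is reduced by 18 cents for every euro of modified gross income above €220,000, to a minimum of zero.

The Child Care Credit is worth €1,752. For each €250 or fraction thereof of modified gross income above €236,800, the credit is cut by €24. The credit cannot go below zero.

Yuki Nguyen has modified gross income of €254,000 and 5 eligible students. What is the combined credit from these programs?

Tuition Credit: base = 5 × €7,550 = €37,750. €254,000 is below the €279,500 cutoff, so the full €37,750 applies.
Apprenticeship Credit: 18% of the €34,000 excess over €220,000 is €6,120 ≥ base, so the credit is €0.
Child Care Credit: income exceeds €236,800 by €17,200, which is 69 full-or-partial €250 increments; reduction = 69 × €24 = €1,656, leaving €96.
Total: €37,750 + €0 + €96 = €37,846.

€37,846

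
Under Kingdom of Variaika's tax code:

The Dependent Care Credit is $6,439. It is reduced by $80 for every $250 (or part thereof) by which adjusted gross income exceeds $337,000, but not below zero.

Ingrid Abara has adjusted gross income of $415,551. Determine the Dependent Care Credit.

Dependent Care Credit: income exceeds $337,000 by $78,551 → 315 increments × $80 = $25,200 ≥ base, so the credit is $0.

$0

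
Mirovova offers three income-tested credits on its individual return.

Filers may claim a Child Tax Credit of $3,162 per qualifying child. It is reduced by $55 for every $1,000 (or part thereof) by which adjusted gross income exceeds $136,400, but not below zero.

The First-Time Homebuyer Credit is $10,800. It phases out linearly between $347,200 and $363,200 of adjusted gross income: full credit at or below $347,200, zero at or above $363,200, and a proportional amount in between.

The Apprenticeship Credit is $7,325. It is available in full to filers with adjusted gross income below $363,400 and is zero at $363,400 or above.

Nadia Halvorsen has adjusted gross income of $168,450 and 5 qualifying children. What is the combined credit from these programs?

$32,120

Child Tax Credit: base = 5 × $3,162 = $15,810. income exceeds $136,400 by $32,050, which is 33 full-or-partial $1,000 increments; reduction = 33 × $55 = $1,815, leaving $13,995.
First-Time Homebuyer Credit: $168,450 is at or below the $347,200 threshold, so the full $10,800 applies.
Apprenticeship Credit: $168,450 is below the $363,400 cutoff, so the full $7,325 applies.
Total: $13,995 + $10,800 + $7,325 = $32,120.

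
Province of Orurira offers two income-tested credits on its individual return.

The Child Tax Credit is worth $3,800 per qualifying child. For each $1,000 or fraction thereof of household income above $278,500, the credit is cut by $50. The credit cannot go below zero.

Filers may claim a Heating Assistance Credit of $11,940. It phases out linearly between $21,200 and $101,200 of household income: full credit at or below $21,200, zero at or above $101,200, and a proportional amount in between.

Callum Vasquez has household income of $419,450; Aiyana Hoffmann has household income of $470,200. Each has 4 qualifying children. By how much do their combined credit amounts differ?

Callum ($419,450): Child Tax Credit: base = 4 × $3,800 = $15,200. income exceeds $278,500 by $140,950, which is 141 full-or-partial $1,000 increments; reduction = 141 × $50 = $7,050, leaving $8,150. Heating Assistance Credit: $419,450 is at or above $101,200, so the credit is $0. total $8,150 + $0 = $8,150
Aiyana ($470,200): Child Tax Credit: base = 4 × $3,800 = $15,200. income exceeds $278,500 by $191,700, which is 192 full-or-partial $1,000 increments; reduction = 192 × $50 = $9,600, leaving $5,600. Heating Assistance Credit: $470,200 is at or above $101,200, so the credit is $0. total $5,600 + $0 = $5,600
Difference: |$8,150 − $5,600| = $2,550.

$2,550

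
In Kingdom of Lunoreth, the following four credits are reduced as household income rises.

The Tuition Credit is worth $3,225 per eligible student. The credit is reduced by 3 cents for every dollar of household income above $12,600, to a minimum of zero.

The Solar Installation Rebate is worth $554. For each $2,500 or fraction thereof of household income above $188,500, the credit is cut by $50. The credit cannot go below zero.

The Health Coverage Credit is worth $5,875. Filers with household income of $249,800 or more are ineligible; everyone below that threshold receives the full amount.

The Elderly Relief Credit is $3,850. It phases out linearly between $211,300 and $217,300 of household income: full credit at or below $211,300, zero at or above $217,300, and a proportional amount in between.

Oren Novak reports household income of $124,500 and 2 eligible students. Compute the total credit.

$13,372

Tuition Credit: base = 2 × $3,225 = $6,450. 3% of the $111,900 excess over $12,600 is $3,357; credit = $6,450 − $3,357 = $3,093.
Solar Installation Rebate: $124,500 is at or below the $188,500 threshold, so the full $554 applies.
Health Coverage Credit: $124,500 is below the $249,800 cutoff, so the full $5,875 applies.
Elderly Relief Credit: $124,500 is at or below the $211,300 threshold, so the full $3,850 applies.
Total: $3,093 + $554 + $5,875 + $3,850 = $13,372.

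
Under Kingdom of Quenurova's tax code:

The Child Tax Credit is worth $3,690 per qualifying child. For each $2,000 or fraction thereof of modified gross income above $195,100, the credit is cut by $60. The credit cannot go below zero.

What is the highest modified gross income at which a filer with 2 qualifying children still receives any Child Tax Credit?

$439,100

Full credit = 2 × $3,690 = $7,380.
After 122 increments the reduction is 122 × $60 = $7,320, leaving $60; one more increment wipes it out. Increment 122 ends at excess 122 × $2,000 = $244,000, so the highest qualifying income is $195,100 + $244,000 = $439,100.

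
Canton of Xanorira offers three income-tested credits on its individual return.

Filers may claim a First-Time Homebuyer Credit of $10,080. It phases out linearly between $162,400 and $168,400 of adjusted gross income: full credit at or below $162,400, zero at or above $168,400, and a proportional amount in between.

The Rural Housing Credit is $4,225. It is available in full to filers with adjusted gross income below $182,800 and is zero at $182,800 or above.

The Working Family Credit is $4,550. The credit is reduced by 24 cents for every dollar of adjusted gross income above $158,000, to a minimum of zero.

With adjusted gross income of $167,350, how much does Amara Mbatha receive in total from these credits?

$8,295

First-Time Homebuyer Credit: $167,350 is $4,950 into a $6,000 phase-out range, leaving 1,050/6,000 of the credit: $10,080 × 1,050/6,000 = $1,764.
Rural Housing Credit: $167,350 is below the $182,800 cutoff, so the full $4,225 applies.
Working Family Credit: 24% of the $9,350 excess over $158,000 is $2,244; credit = $4,550 − $2,244 = $2,306.
Total: $1,764 + $4,225 + $2,306 = $8,295.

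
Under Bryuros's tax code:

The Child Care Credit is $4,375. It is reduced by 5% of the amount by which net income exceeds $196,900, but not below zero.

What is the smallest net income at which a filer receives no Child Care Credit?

$284,400

The credit falls by 5% of each dollar above $196,900, so it reaches zero when the excess is $4,375 / 5% = $87,500: income = $196,900 + $87,500 = $284,400.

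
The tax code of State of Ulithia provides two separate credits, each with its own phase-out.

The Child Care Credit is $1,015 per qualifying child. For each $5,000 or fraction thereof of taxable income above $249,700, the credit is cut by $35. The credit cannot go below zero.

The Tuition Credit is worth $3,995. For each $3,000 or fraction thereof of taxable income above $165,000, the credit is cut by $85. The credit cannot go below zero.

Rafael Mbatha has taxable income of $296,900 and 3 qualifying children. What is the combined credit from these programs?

Child Care Credit: base = 3 × $1,015 = $3,045. income exceeds $249,700 by $47,200, which is 10 full-or-partial $5,000 increments; reduction = 10 × $35 = $350, leaving $2,695.
Tuition Credit: income exceeds $165,000 by $131,900, which is 44 full-or-partial $3,000 increments; reduction = 44 × $85 = $3,740, leaving $255.
Total: $2,695 + $255 = $2,950.

$2,950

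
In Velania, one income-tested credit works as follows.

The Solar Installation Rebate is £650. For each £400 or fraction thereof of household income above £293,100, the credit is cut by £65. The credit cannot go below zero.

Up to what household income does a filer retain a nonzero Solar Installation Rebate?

£296,700

After 9 increments the reduction is 9 × £65 = £585, leaving £65; one more increment wipes it out. Increment 9 ends at excess 9 × £400 = £3,600, so the highest qualifying income is £293,100 + £3,600 = £296,700.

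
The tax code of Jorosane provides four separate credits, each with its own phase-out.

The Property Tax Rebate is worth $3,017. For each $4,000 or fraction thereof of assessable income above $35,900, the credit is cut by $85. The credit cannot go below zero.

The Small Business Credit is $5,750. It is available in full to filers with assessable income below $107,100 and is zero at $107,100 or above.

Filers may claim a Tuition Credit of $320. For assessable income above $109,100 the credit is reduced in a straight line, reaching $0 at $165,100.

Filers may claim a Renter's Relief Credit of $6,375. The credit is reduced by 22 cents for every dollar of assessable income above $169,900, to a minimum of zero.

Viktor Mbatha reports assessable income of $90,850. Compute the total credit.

Property Tax Rebate: income exceeds $35,900 by $54,950, which is 14 full-or-partial $4,000 increments; reduction = 14 × $85 = $1,190, leaving $1,827.
Small Business Credit: $90,850 is below the $107,100 cutoff, so the full $5,750 applies.
Tuition Credit: $90,850 is at or below the $109,100 threshold, so the full $320 applies.
Renter's Relief Credit: $90,850 is at or below the $169,900 threshold, so the full $6,375 applies.
Total: $1,827 + $5,750 + $320 + $6,375 = $14,272.

$14,272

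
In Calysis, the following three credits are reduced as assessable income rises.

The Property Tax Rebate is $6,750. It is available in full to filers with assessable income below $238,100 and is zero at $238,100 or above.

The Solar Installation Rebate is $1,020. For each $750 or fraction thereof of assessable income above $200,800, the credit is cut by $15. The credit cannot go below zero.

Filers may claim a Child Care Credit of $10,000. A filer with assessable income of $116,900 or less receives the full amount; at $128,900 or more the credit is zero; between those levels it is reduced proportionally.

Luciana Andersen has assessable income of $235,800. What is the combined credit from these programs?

$7,065

Property Tax Rebate: $235,800 is below the $238,100 cutoff, so the full $6,750 applies.
Solar Installation Rebate: income exceeds $200,800 by $35,000, which is 47 full-or-partial $750 increments; reduction = 47 × $15 = $705, leaving $315.
Child Care Credit: $235,800 is at or above $128,900, so the credit is $0.
Total: $6,750 + $315 + $0 = $7,065.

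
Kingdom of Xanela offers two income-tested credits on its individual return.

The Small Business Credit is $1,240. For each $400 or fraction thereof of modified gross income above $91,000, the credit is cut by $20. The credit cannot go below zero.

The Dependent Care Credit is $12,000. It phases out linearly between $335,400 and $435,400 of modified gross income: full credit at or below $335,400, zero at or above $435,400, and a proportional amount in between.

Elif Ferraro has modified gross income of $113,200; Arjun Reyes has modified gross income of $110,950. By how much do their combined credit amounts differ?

$120

Elif ($113,200): Small Business Credit: income exceeds $91,000 by $22,200, which is 56 full-or-partial $400 increments; reduction = 56 × $20 = $1,120, leaving $120. Dependent Care Credit: $113,200 is at or below the $335,400 threshold, so the full $12,000 applies. total $120 + $12,000 = $12,120
Arjun ($110,950): Small Business Credit: income exceeds $91,000 by $19,950, which is 50 full-or-partial $400 increments; reduction = 50 × $20 = $1,000, leaving $240. Dependent Care Credit: $110,950 is at or below the $335,400 threshold, so the full $12,000 applies. total $240 + $12,000 = $12,240
Difference: |$12,120 − $12,240| = $120.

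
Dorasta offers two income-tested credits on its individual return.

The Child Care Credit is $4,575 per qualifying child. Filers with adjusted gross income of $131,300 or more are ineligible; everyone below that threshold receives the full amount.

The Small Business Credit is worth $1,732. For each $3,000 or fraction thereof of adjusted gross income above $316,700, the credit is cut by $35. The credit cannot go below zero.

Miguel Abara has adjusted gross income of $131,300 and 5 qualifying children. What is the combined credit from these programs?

Child Care Credit: base = 5 × $4,575 = $22,875. $131,300 meets or exceeds the $131,300 cutoff, so the credit is $0.
Small Business Credit: $131,300 is at or below the $316,700 threshold, so the full $1,732 applies.
Total: $0 + $1,732 = $1,732.

$1,732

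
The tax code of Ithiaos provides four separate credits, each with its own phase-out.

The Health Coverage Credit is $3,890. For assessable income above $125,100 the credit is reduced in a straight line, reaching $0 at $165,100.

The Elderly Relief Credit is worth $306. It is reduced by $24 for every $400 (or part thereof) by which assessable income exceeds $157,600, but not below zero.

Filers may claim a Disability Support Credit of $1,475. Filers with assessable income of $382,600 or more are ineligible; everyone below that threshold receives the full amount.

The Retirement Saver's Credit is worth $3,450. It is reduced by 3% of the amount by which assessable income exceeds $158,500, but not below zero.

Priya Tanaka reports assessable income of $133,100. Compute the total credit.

Health Coverage Credit: $133,100 is $8,000 into a $40,000 phase-out range, leaving 32,000/40,000 of the credit: $3,890 × 32,000/40,000 = $3,112.
Elderly Relief Credit: $133,100 is at or below the $157,600 threshold, so the full $306 applies.
Disability Support Credit: $133,100 is below the $382,600 cutoff, so the full $1,475 applies.
Retirement Saver's Credit: $133,100 is at or below the $158,500 threshold, so the full $3,450 applies.
Total: $3,112 + $306 + $1,475 + $3,450 = $8,343.

$8,343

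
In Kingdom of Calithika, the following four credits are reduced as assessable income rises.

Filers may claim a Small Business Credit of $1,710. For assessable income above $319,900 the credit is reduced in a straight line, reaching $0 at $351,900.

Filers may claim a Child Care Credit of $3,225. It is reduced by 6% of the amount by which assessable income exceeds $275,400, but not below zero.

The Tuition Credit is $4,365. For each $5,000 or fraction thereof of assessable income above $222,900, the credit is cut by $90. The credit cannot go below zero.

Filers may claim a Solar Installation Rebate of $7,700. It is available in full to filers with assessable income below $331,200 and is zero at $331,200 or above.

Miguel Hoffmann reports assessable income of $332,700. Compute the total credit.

Small Business Credit: $332,700 is $12,800 into a $32,000 phase-out range, leaving 19,200/32,000 of the credit: $1,710 × 19,200/32,000 = $1,026.
Child Care Credit: 6% of the $57,300 excess over $275,400 is $3,438 ≥ base, so the credit is $0.
Tuition Credit: income exceeds $222,900 by $109,800, which is 22 full-or-partial $5,000 increments; reduction = 22 × $90 = $1,980, leaving $2,385.
Solar Installation Rebate: $332,700 meets or exceeds the $331,200 cutoff, so the credit is $0.
Total: $1,026 + $0 + $2,385 + $0 = $3,411.

$3,411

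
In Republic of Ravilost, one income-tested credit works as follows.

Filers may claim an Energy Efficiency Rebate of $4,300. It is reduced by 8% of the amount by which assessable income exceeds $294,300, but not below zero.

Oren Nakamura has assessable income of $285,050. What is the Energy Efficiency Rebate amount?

Energy Efficiency Rebate: $285,050 is at or below the $294,300 threshold, so the full $4,300 applies.

$4,300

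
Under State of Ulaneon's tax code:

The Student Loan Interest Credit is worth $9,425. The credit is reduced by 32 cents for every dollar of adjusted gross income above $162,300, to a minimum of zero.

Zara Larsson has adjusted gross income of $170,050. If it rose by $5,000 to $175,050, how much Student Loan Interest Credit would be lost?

$1,600

At $170,050 — 32% of the $7,750 excess over $162,300 is $2,480; credit = $9,425 − $2,480 = $6,945.
At $175,050 — 32% of the $12,750 excess over $162,300 is $4,080; credit = $9,425 − $4,080 = $5,345.
Lost: $6,945 − $5,345 = $1,600.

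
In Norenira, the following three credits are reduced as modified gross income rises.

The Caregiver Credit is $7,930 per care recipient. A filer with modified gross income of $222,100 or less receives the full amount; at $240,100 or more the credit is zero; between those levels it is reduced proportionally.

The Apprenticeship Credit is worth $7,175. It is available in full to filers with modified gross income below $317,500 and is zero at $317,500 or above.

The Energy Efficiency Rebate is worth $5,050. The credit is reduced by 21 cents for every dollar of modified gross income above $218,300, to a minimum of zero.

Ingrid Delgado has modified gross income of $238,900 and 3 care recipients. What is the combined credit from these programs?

Caregiver Credit: base = 3 × $7,930 = $23,790. $238,900 is $16,800 into a $18,000 phase-out range, leaving 1,200/18,000 of the credit: $23,790 × 1,200/18,000 = $1,586.
Apprenticeship Credit: $238,900 is below the $317,500 cutoff, so the full $7,175 applies.
Energy Efficiency Rebate: 21% of the $20,600 excess over $218,300 is $4,326; credit = $5,050 − $4,326 = $724.
Total: $1,586 + $7,175 + $724 = $9,485.

$9,485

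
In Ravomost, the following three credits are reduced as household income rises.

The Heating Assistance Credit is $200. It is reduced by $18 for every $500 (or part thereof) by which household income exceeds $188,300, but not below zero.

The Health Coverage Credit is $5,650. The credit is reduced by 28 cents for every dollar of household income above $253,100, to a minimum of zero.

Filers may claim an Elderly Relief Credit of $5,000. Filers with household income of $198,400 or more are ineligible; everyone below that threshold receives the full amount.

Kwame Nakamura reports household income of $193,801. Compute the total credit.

Heating Assistance Credit: income exceeds $188,300 by $5,501 → 12 increments × $18 = $216 ≥ base, so the credit is $0.
Health Coverage Credit: $193,801 is at or below the $253,100 threshold, so the full $5,650 applies.
Elderly Relief Credit: $193,801 is below the $198,400 cutoff, so the full $5,000 applies.
Total: $0 + $5,650 + $5,000 = $10,650.

$10,650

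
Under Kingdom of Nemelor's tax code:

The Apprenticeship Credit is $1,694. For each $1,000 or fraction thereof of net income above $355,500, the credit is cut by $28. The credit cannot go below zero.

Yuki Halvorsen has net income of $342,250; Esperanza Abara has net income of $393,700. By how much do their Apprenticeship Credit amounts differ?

Yuki ($342,250): Apprenticeship Credit: $342,250 is at or below the $355,500 threshold, so the full $1,694 applies.
Esperanza ($393,700): Apprenticeship Credit: income exceeds $355,500 by $38,200, which is 39 full-or-partial $1,000 increments; reduction = 39 × $28 = $1,092, leaving $602.
Difference: |$1,694 − $602| = $1,092.

$1,092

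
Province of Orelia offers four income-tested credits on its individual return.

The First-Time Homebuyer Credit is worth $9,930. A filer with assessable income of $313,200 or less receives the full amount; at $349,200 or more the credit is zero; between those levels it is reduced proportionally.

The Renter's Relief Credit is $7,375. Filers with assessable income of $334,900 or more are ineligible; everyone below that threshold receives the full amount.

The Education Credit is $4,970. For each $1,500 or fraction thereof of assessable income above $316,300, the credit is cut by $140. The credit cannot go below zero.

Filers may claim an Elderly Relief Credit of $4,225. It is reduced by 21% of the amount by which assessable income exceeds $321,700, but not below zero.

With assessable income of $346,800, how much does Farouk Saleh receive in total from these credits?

First-Time Homebuyer Credit: $346,800 is $33,600 into a $36,000 phase-out range, leaving 2,400/36,000 of the credit: $9,930 × 2,400/36,000 = $662.
Renter's Relief Credit: $346,800 meets or exceeds the $334,900 cutoff, so the credit is $0.
Education Credit: income exceeds $316,300 by $30,500, which is 21 full-or-partial $1,500 increments; reduction = 21 × $140 = $2,940, leaving $2,030.
Elderly Relief Credit: 21% of the $25,100 excess over $321,700 is $5,271 ≥ base, so the credit is $0.
Total: $662 + $0 + $2,030 + $0 = $2,692.

$2,692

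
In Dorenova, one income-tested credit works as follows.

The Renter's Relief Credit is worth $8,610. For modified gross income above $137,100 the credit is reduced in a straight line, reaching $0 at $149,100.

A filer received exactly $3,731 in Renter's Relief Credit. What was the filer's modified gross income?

$143,900

$3,731 is 3,731/8,610 of the full $8,610, so 4,879/8,610 of the $12,000 range has been used: income = $137,100 + $12,000 × 4,879/8,610 = $143,900.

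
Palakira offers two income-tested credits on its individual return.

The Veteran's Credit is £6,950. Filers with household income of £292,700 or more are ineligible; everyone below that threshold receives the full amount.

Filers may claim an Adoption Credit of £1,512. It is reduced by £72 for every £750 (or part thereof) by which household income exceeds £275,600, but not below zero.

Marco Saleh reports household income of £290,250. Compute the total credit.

£7,022

Veteran's Credit: £290,250 is below the £292,700 cutoff, so the full £6,950 applies.
Adoption Credit: income exceeds £275,600 by £14,650, which is 20 full-or-partial £750 increments; reduction = 20 × £72 = £1,440, leaving £72.
Total: £6,950 + £72 = £7,022.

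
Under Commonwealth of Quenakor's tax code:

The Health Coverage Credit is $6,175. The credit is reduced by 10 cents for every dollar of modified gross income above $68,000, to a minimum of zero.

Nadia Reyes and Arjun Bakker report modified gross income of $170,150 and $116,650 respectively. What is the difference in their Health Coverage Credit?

Nadia ($170,150): Health Coverage Credit: 10% of the $102,150 excess over $68,000 is $10,215 ≥ base, so the credit is $0.
Arjun ($116,650): Health Coverage Credit: 10% of the $48,650 excess over $68,000 is $4,865; credit = $6,175 − $4,865 = $1,310.
Difference: |$0 − $1,310| = $1,310.

$1,310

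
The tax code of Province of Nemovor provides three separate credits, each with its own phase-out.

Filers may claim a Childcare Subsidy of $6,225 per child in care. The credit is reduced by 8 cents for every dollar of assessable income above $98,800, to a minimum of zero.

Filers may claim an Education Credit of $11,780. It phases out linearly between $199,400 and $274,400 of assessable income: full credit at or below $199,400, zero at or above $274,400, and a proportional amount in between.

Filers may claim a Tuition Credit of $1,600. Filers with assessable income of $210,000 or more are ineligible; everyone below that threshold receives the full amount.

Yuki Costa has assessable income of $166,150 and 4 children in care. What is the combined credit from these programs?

Childcare Subsidy: base = 4 × $6,225 = $24,900. 8% of the $67,350 excess over $98,800 is $5,388; credit = $24,900 − $5,388 = $19,512.
Education Credit: $166,150 is at or below the $199,400 threshold, so the full $11,780 applies.
Tuition Credit: $166,150 is below the $210,000 cutoff, so the full $1,600 applies.
Total: $19,512 + $11,780 + $1,600 = $32,892.

$32,892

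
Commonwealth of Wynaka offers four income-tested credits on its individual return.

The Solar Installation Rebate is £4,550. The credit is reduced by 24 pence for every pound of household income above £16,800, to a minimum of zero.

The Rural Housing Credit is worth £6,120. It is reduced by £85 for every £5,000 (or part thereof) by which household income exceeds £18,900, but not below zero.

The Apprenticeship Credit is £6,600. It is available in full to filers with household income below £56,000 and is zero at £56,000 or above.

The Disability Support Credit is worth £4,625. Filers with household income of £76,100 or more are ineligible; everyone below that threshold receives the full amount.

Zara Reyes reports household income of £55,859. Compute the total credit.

Solar Installation Rebate: 24% of the £39,059 excess over £16,800 is £9,374.16 ≥ base, so the credit is £0.
Rural Housing Credit: income exceeds £18,900 by £36,959, which is 8 full-or-partial £5,000 increments; reduction = 8 × £85 = £680, leaving £5,440.
Apprenticeship Credit: £55,859 is below the £56,000 cutoff, so the full £6,600 applies.
Disability Support Credit: £55,859 is below the £76,100 cutoff, so the full £4,625 applies.
Total: £0 + £5,440 + £6,600 + £4,625 = £16,665.

£16,665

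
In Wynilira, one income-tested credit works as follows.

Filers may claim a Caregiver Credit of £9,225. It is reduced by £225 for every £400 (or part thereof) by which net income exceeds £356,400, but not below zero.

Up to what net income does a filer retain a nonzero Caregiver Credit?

After 40 increments the reduction is 40 × £225 = £9,000, leaving £225; one more increment wipes it out. Increment 40 ends at excess 40 × £400 = £16,000, so the highest qualifying income is £356,400 + £16,000 = £372,400.

£372,400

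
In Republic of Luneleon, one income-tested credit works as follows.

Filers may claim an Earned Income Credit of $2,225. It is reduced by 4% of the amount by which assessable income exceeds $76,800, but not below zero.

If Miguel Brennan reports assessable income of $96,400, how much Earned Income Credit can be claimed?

Earned Income Credit: 4% of the $19,600 excess over $76,800 is $784; credit = $2,225 − $784 = $1,441.

$1,441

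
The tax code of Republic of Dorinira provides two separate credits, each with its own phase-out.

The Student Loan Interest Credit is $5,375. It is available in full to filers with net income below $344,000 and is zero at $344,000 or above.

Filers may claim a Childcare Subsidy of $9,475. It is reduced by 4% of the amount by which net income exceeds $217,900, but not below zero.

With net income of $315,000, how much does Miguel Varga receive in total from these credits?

$10,966

Student Loan Interest Credit: $315,000 is below the $344,000 cutoff, so the full $5,375 applies.
Childcare Subsidy: 4% of the $97,100 excess over $217,900 is $3,884; credit = $9,475 − $3,884 = $5,591.
Total: $5,375 + $5,591 = $10,966.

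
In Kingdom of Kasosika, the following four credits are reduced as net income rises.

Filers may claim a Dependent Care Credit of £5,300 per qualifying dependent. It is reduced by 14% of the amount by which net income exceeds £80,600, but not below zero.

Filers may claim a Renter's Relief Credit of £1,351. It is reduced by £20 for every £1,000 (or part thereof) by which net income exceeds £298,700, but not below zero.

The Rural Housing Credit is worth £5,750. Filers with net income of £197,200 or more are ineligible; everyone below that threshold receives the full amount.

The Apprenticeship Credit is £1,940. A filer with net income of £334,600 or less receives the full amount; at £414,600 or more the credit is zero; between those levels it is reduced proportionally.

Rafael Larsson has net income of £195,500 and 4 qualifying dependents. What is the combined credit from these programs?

Dependent Care Credit: base = 4 × £5,300 = £21,200. 14% of the £114,900 excess over £80,600 is £16,086; credit = £21,200 − £16,086 = £5,114.
Renter's Relief Credit: £195,500 is at or below the £298,700 threshold, so the full £1,351 applies.
Rural Housing Credit: £195,500 is below the £197,200 cutoff, so the full £5,750 applies.
Apprenticeship Credit: £195,500 is at or below the £334,600 threshold, so the full £1,940 applies.
Total: £5,114 + £1,351 + £5,750 + £1,940 = £14,155.

£14,155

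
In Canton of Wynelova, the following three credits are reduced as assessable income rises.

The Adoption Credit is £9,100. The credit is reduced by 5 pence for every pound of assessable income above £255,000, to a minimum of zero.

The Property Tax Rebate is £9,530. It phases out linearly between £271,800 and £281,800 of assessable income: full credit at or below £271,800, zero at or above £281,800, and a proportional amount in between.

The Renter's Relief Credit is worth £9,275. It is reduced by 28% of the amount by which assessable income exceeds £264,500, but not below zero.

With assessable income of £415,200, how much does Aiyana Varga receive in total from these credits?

£1,090

Adoption Credit: 5% of the £160,200 excess over £255,000 is £8,010; credit = £9,100 − £8,010 = £1,090.
Property Tax Rebate: £415,200 is at or above £281,800, so the credit is £0.
Renter's Relief Credit: 28% of the £150,700 excess over £264,500 is £42,196 ≥ base, so the credit is £0.
Total: £1,090 + £0 + £0 = £1,090.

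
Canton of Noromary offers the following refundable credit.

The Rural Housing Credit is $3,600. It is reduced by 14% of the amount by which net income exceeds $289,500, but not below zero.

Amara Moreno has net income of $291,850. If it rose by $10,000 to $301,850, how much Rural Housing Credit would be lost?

$1,400

At $291,850 — 14% of the $2,350 excess over $289,500 is $329; credit = $3,600 − $329 = $3,271.
At $301,850 — 14% of the $12,350 excess over $289,500 is $1,729; credit = $3,600 − $1,729 = $1,871.
Lost: $3,271 − $1,871 = $1,400.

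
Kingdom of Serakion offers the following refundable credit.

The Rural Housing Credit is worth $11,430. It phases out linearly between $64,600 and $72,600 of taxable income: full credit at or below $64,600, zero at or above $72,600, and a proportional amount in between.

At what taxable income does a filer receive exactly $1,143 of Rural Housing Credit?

$71,800

$1,143 is 1,143/11,430 of the full $11,430, so 10,287/11,430 of the $8,000 range has been used: income = $64,600 + $8,000 × 10,287/11,430 = $71,800.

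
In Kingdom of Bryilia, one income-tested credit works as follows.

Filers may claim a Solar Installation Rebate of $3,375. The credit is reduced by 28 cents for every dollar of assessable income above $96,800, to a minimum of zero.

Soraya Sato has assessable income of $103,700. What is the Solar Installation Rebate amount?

$1,443

Solar Installation Rebate: 28% of the $6,900 excess over $96,800 is $1,932; credit = $3,375 − $1,932 = $1,443.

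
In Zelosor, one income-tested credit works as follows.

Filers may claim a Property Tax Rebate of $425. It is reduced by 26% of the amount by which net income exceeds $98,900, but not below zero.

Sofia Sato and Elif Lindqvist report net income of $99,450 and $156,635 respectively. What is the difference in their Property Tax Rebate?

Sofia ($99,450): Property Tax Rebate: 26% of the $550 excess over $98,900 is $143; credit = $425 − $143 = $282.
Elif ($156,635): Property Tax Rebate: 26% of the $57,735 excess over $98,900 is $15,011.10 ≥ base, so the credit is $0.
Difference: |$282 − $0| = $282.

$282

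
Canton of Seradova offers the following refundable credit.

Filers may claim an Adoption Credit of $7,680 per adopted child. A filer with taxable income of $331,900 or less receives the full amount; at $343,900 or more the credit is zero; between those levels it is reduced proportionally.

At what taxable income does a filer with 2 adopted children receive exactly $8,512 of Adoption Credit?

Full credit = 2 × $7,680 = $15,360.
$8,512 is 8,512/15,360 of the full $15,360, so 6,848/15,360 of the $12,000 range has been used: income = $331,900 + $12,000 × 6,848/15,360 = $337,250.

$337,250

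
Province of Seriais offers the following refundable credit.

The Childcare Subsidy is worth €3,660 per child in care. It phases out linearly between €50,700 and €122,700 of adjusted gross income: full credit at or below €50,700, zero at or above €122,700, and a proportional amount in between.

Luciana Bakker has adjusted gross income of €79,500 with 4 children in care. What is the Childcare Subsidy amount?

€8,784

Childcare Subsidy: base = 4 × €3,660 = €14,640. €79,500 is €28,800 into a €72,000 phase-out range, leaving 43,200/72,000 of the credit: €14,640 × 43,200/72,000 = €8,784.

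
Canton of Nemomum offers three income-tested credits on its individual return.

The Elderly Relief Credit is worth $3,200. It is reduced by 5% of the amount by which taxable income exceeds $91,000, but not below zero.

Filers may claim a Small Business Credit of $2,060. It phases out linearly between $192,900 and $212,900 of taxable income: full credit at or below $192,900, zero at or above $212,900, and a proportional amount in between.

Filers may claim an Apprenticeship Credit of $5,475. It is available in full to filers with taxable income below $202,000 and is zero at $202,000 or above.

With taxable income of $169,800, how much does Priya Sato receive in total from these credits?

$7,535

Elderly Relief Credit: 5% of the $78,800 excess over $91,000 is $3,940 ≥ base, so the credit is $0.
Small Business Credit: $169,800 is at or below the $192,900 threshold, so the full $2,060 applies.
Apprenticeship Credit: $169,800 is below the $202,000 cutoff, so the full $5,475 applies.
Total: $0 + $2,060 + $5,475 = $7,535.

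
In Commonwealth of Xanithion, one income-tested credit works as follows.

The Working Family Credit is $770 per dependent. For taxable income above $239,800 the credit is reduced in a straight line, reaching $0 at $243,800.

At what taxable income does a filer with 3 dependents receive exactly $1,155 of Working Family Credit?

Full credit = 3 × $770 = $2,310.
$1,155 is 1,155/2,310 of the full $2,310, so 1,155/2,310 of the $4,000 range has been used: income = $239,800 + $4,000 × 1,155/2,310 = $241,800.

$241,800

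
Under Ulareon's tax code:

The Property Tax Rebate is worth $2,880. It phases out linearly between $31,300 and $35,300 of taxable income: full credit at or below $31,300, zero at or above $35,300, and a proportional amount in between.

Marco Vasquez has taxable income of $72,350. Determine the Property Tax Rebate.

$0

Property Tax Rebate: $72,350 is at or above $35,300, so the credit is $0.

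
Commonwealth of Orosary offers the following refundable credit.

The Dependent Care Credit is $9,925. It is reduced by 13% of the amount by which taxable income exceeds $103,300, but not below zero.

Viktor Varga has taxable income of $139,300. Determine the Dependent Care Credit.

$5,245

Dependent Care Credit: 13% of the $36,000 excess over $103,300 is $4,680; credit = $9,925 − $4,680 = $5,245.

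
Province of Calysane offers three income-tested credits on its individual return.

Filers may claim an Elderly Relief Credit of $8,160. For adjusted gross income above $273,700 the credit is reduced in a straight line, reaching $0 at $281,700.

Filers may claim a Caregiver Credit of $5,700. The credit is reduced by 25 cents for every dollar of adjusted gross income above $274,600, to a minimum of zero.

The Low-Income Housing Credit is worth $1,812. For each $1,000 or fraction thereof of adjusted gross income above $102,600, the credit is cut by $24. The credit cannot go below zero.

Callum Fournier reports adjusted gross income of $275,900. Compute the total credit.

$11,291

Elderly Relief Credit: $275,900 is $2,200 into a $8,000 phase-out range, leaving 5,800/8,000 of the credit: $8,160 × 5,800/8,000 = $5,916.
Caregiver Credit: 25% of the $1,300 excess over $274,600 is $325; credit = $5,700 − $325 = $5,375.
Low-Income Housing Credit: income exceeds $102,600 by $173,300 → 174 increments × $24 = $4,176 ≥ base, so the credit is $0.
Total: $5,916 + $5,375 + $0 = $11,291.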